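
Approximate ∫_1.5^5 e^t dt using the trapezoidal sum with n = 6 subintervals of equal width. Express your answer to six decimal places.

Δt = (5 − 1.5)/6 = 7/12.
f(1.5) ≈ 4.481689, f(25/12) ≈ 8.031195, f(8/3) ≈ 14.391916, f(3.25) ≈ 25.790340, f(23/6) ≈ 46.216336, f(53/12) ≈ 82.819759, f(5) ≈ 148.413159.
T_6 = (Δt/2)·[f(t_0) + 2f(t_1) + ... + 2f(t_{5}) + f(t_6)].
Sum ≈ 147.989899.

147.989899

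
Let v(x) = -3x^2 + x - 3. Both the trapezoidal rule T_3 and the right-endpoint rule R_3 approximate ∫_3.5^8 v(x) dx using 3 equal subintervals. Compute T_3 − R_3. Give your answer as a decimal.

T_3 = -461.8125.
R_3 = -574.875.
T_3 − R_3 = 113.0625.

113.0625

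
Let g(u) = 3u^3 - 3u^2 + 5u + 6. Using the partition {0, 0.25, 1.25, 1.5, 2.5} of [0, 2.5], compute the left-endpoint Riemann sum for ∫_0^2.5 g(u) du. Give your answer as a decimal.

28.83984375

Subinterval widths: 0.25, 1, 0.25, 1.
Left endpoints: 0, 0.25, 1.25, 1.5.
g(0) = 6, g(0.25) = 7.109375, g(1.25) = 13.421875, g(1.5) = 16.875.
Sum = Σ Δu_i · g(u_i).
Sum = 28.83984375.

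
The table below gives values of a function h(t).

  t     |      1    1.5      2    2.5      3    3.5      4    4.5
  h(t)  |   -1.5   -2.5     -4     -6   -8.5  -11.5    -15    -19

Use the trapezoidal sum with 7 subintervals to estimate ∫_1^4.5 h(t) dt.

-28.875

Δt = 0.5.
T_7 = (0.5/2)·[(-1.5) + 2·(-2.5) + 2·(-4) + 2·(-6) + 2·(-8.5) + 2·(-11.5) + 2·(-15) + (-19)] = -28.875.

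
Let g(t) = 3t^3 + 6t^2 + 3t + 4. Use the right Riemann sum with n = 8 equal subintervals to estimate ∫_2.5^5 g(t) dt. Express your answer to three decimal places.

Δt = (5 − 2.5)/8 = 0.3125.
Right endpoints: 2.8125, 3.125, 3.4375, 3.75, 4.0625, 4.375, 4.6875, 5.
g(2.8125) = 518719/4096, g(3.125) = 83723/512, g(3.4375) = 848149/4096, g(3.75) = 257.828125, g(4.0625) = 1295779/4096, g(4.375) = 196193/512, g(4.6875) = 1879609/4096, g(5) = 544.
Sum = Δt · [g(2.8125) + g(3.125) + g(3.4375) + ...].
Sum ≈ 767.965.

767.965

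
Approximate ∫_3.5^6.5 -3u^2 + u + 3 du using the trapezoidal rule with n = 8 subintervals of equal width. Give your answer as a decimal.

-207.9609375

Δu = (6.5 − 3.5)/8 = 0.375.
f(3.5) = -30.25, f(3.875) = -38.171875, f(4.25) = -46.9375, f(4.625) = -56.546875, f(5) = -67, f(5.375) = -78.296875, f(5.75) = -90.4375, f(6.125) = -103.421875, f(6.5) = -117.25.
T_8 = (Δu/2)·[f(u_0) + 2f(u_1) + ... + 2f(u_{7}) + f(u_8)].
Sum = -207.9609375.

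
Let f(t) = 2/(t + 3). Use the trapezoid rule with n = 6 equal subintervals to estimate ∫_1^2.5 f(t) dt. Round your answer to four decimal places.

0.6372

Δt = (2.5 − 1)/6 = 0.25.
f(1) = 0.5, f(1.25) = 8/17, f(1.5) = 4/9, f(1.75) = 8/19, f(2) = 0.4, f(2.25) = 8/21, f(2.5) = 4/11.
T_6 = (Δt/2)·[f(t_0) + 2f(t_1) + ... + 2f(t_{5}) + f(t_6)].
Sum ≈ 0.6372.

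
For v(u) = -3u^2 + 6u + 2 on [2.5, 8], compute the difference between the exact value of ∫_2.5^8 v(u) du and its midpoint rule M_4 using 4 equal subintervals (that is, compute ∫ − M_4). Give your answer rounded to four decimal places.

Exact integral: ∫_2.5^8 v(u) du = -312.125.
M_4 ≈ -309.525391.
Error ≈ -312.125 − (-309.525391) ≈ -2.5996.

-2.5996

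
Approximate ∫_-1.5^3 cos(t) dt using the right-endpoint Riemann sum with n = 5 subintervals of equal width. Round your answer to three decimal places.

Δt = (3 − (-1.5))/5 = 0.9.
Right endpoints: -0.6, 0.3, 1.2, 2.1, 3.
f(-0.6) ≈ 0.825, f(0.3) ≈ 0.955, f(1.2) ≈ 0.362, f(2.1) ≈ -0.505, f(3) ≈ -0.990.
Sum = Δt · [f(-0.6) + f(0.3) + f(1.2) + f(2.1) + f(3)].
Sum ≈ 0.583.

0.583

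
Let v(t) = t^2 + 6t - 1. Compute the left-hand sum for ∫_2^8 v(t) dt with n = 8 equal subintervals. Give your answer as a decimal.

Δt = (8 − 2)/8 = 0.75.
Left endpoints: 2, 2.75, 3.5, 4.25, 5, 5.75, 6.5, 7.25.
v(2) = 15, v(2.75) = 23.0625, v(3.5) = 32.25, v(4.25) = 42.5625, v(5) = 54, v(5.75) = 66.5625, v(6.5) = 80.25, v(7.25) = 95.0625.
Sum = Δt · [v(2) + v(2.75) + v(3.5) + ...].
Sum = 306.5625.

306.5625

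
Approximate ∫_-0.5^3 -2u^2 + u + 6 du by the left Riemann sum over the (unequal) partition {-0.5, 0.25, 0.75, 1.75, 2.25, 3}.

11.84375

Subinterval widths: 0.75, 0.5, 1, 0.5, 0.75.
Left endpoints: -0.5, 0.25, 0.75, 1.75, 2.25.
f(-0.5) = 5, f(0.25) = 6.125, f(0.75) = 5.625, f(1.75) = 1.625, f(2.25) = -1.875.
Sum = Σ Δu_i · f(u_i).
Sum = 11.84375.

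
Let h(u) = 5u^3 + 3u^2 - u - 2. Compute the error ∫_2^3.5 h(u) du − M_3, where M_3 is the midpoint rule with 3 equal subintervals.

1.3828125

Exact integral: ∫_2^3.5 h(u) du = 195.328125.
M_3 = 193.9453125.
Error = 195.328125 − 193.9453125 = 1.3828125.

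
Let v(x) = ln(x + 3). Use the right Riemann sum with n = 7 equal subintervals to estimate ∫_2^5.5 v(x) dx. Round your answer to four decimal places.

6.7743

Δx = (5.5 − 2)/7 = 0.5.
Right endpoints: 2.5, 3, 3.5, 4, 4.5, 5, 5.5.
v(2.5) ≈ 1.7047, v(3) ≈ 1.7918, v(3.5) ≈ 1.8718, v(4) ≈ 1.9459, v(4.5) ≈ 2.0149, v(5) ≈ 2.0794, v(5.5) ≈ 2.1401.
Sum = Δx · [v(2.5) + v(3) + v(3.5) + ...].
Sum ≈ 6.7743.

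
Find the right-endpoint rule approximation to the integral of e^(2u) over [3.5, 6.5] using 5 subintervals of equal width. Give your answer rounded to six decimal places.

378917.948054

Δu = (6.5 − 3.5)/5 = 0.6.
Right endpoints: 4.1, 4.7, 5.3, 5.9, 6.5.
f(4.1) ≈ 3640.950307, f(4.7) ≈ 12088.380730, f(5.3) ≈ 40134.837431, f(5.9) ≈ 133252.352946, f(6.5) ≈ 442413.392009.
Sum = Δu · [f(4.1) + f(4.7) + f(5.3) + f(5.9) + f(6.5)].
Sum ≈ 378917.948054.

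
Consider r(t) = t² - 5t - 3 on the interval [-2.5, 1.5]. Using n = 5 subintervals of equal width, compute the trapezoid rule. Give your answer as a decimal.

Δt = (1.5 − (-2.5))/5 = 0.8.
r(-2.5) = 15.75, r(-1.7) = 8.39, r(-0.9) = 2.31, r(-0.1) = -2.49, r(0.7) = -6.01, r(1.5) = -8.25.
T_5 = (Δt/2)·[r(t_0) + 2r(t_1) + ... + 2r(t_{4}) + r(t_5)].
Sum = 4.76.

4.76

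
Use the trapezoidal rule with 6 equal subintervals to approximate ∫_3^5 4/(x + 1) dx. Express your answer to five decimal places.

1.62315

Δx = (5 − 3)/6 = 1/3.
f(3) = 1, f(10/3) = 12/13, f(11/3) = 6/7, f(4) = 0.8, f(13/3) = 0.75, f(14/3) = 12/17, f(5) = 2/3.
T_6 = (Δx/2)·[f(x_0) + 2f(x_1) + ... + 2f(x_{5}) + f(x_6)].
Sum ≈ 1.62315.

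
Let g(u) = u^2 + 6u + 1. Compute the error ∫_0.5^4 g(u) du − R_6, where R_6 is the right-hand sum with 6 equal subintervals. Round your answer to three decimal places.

Exact integral: ∫_0.5^4 g(u) du ≈ 72.04167.
R_6 ≈ 82.95891.
Error ≈ 72.04167 − 82.95891 ≈ -10.917.

-10.917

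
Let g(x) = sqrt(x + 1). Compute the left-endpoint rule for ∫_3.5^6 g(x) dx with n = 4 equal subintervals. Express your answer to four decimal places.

Δx = (6 − 3.5)/4 = 0.625.
Left endpoints: 3.5, 4.125, 4.75, 5.375.
g(3.5) ≈ 2.1213, g(4.125) ≈ 2.2638, g(4.75) ≈ 2.3979, g(5.375) ≈ 2.5249.
Sum = Δx · [g(3.5) + g(4.125) + g(4.75) + g(5.375)].
Sum ≈ 5.8175.

5.8175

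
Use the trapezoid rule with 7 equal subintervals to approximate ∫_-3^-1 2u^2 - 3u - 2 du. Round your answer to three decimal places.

Δu = (-1 − (-3))/7 = 2/7.
f(-3) = 25, f(-19/7) = 1023/49, f(-17/7) = 837/49, f(-15/7) = 667/49, f(-13/7) = 513/49, f(-11/7) = 375/49, f(-9/7) = 253/49, f(-1) = 3.
T_7 = (Δu/2)·[f(u_0) + 2f(u_1) + ... + 2f(u_{6}) + f(u_7)].
Sum ≈ 25.388.

25.388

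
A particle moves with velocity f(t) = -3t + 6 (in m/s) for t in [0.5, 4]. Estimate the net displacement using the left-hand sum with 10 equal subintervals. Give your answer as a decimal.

Δt = (4 − 0.5)/10 = 0.35.
Left endpoints: 0.5, 0.85, 1.2, 1.55, 1.9, 2.25, 2.6, 2.95, 3.3, 3.65.
f(0.5) = 4.5, f(0.85) = 3.45, f(1.2) = 2.4, f(1.55) = 1.35, f(1.9) = 0.3, f(2.25) = -0.75, f(2.6) = -1.8, f(2.95) = -2.85, f(3.3) = -3.9, f(3.65) = -4.95.
Sum = Δt · [f(0.5) + f(0.85) + f(1.2) + ...].
Sum = -0.7875.

-0.7875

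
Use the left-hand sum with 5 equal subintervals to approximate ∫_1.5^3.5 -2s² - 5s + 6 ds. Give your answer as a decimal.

Δs = (3.5 − 1.5)/5 = 0.4.
Left endpoints: 1.5, 1.9, 2.3, 2.7, 3.1.
f(1.5) = -6, f(1.9) = -10.72, f(2.3) = -16.08, f(2.7) = -22.08, f(3.1) = -28.72.
Sum = Δs · [f(1.5) + f(1.9) + f(2.3) + f(2.7) + f(3.1)].
Sum = -33.44.

-33.44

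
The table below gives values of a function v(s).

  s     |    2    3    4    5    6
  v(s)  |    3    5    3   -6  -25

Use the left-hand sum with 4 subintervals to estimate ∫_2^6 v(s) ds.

5

Δs = 1.
Sum = 1·[3 + 5 + 3 + (-6)] = 5.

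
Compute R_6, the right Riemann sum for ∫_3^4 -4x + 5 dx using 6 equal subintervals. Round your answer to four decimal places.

-9.3333

Δx = (4 − 3)/6 = 1/6.
Right endpoints: 19/6, 10/3, 3.5, 11/3, 23/6, 4.
f(19/6) = -23/3, f(10/3) = -25/3, f(3.5) = -9, f(11/3) = -29/3, f(23/6) = -31/3, f(4) = -11.
Sum = Δx · [f(19/6) + f(10/3) + f(3.5) + ...].
Sum ≈ -9.3333.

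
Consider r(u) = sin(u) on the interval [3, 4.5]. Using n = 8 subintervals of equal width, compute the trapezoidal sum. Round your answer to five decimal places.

Δu = (4.5 − 3)/8 = 0.1875.
r(3) ≈ 0.14112, r(3.1875) ≈ -0.04589, r(3.375) ≈ -0.23129, r(3.5625) ≈ -0.40859, r(3.75) ≈ -0.57156, r(3.9375) ≈ -0.71450, r(4.125) ≈ -0.83239, r(4.3125) ≈ -0.92110, r(4.5) ≈ -0.97753.
T_8 = (Δu/2)·[r(u_0) + 2r(u_1) + ... + 2r(u_{7}) + r(u_8)].
Sum ≈ -0.77691.

-0.77691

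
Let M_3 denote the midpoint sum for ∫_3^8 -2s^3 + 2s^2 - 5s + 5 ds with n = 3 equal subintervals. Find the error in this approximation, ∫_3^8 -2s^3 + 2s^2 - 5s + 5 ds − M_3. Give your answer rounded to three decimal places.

Exact integral: ∫_3^8 f(s) ds ≈ -1796.66667.
M_3 ≈ -1760.78704.
Error ≈ -1796.66667 − (-1760.78704) ≈ -35.880.

-35.880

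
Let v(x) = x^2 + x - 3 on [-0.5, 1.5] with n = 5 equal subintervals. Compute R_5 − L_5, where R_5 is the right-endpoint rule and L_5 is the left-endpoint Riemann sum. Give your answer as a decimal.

R_5 = -2.98.
L_5 = -4.58.
R_5 − L_5 = 1.6.

1.6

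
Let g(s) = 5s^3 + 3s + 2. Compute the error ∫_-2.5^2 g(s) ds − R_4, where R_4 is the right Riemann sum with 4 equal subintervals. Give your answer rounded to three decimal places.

-70.479

Exact integral: ∫_-2.5^2 g(s) ds = -23.203125.
R_4 ≈ 47.27637.
Error ≈ -23.203125 − 47.27637 ≈ -70.479.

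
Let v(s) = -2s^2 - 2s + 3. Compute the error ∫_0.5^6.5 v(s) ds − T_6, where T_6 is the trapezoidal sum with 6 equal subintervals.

Exact integral: ∫_0.5^6.5 v(s) ds = -207.
T_6 = -209.
Error = -207 − (-209) = 2.

2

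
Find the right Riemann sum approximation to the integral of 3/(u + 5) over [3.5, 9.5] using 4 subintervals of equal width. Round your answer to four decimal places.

1.4978

Δu = (9.5 − 3.5)/4 = 1.5.
Right endpoints: 5, 6.5, 8, 9.5.
f(5) = 0.3, f(6.5) = 6/23, f(8) = 3/13, f(9.5) = 6/29.
Sum = Δu · [f(5) + f(6.5) + f(8) + f(9.5)].
Sum ≈ 1.4978.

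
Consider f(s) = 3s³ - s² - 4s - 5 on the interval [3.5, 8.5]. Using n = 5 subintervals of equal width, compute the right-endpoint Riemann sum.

Δs = (8.5 − 3.5)/5 = 1.
Right endpoints: 4.5, 5.5, 6.5, 7.5, 8.5.
f(4.5) = 230.125, f(5.5) = 441.875, f(6.5) = 750.625, f(7.5) = 1174.375, f(8.5) = 1731.125.
Sum = Δs · [f(4.5) + f(5.5) + f(6.5) + f(7.5) + f(8.5)].
Sum = 4328.125.

4328.125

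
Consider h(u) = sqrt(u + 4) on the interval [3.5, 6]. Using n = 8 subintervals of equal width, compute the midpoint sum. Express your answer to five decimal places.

Δu = (6 − 3.5)/8 = 0.3125.
Midpoints: 3.65625, 3.96875, 4.28125, 4.59375, 4.90625, 5.21875, 5.53125, 5.84375.
h(3.65625) ≈ 2.76699, h(3.96875) ≈ 2.82290, h(4.28125) ≈ 2.87772, h(4.59375) ≈ 2.93151, h(4.90625) ≈ 2.98433, h(5.21875) ≈ 3.03624, h(5.53125) ≈ 3.08727, h(5.84375) ≈ 3.13748.
Sum = Δu · [h(3.65625) + h(3.96875) + h(4.28125) + ...].
Sum ≈ 7.38889.

7.38889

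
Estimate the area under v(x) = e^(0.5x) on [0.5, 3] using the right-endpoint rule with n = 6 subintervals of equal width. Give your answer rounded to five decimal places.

Δx = (3 − 0.5)/6 = 5/12.
Right endpoints: 11/12, 4/3, 1.75, 13/6, 31/12, 3.
v(11/12) ≈ 1.58144, v(4/3) ≈ 1.94773, v(1.75) ≈ 2.39888, v(13/6) ≈ 2.95451, v(31/12) ≈ 3.63885, v(3) ≈ 4.48169.
Sum = Δx · [v(11/12) + v(4/3) + v(1.75) + ...].
Sum ≈ 7.08462.

7.08462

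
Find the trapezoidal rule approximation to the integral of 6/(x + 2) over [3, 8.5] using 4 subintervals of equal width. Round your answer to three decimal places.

4.481

Δx = (8.5 − 3)/4 = 1.375.
f(3) = 1.2, f(4.375) = 16/17, f(5.75) = 24/31, f(7.125) = 48/73, f(8.5) = 4/7.
T_4 = (Δx/2)·[f(x_0) + 2f(x_1) + 2f(x_2) + 2f(x_3) + f(x_4)].
Sum ≈ 4.481.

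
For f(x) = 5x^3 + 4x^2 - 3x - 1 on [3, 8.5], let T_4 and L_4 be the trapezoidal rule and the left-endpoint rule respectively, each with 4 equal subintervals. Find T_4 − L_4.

2180.8359375

T_4 ≈ 7262.696289.
L_4 ≈ 5081.860352.
T_4 − L_4 = 2180.8359375.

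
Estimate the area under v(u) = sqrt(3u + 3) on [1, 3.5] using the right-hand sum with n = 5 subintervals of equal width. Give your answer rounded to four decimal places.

Δu = (3.5 − 1)/5 = 0.5.
Right endpoints: 1.5, 2, 2.5, 3, 3.5.
v(1.5) ≈ 2.7386, v(2) ≈ 3.0000, v(2.5) ≈ 3.2404, v(3) ≈ 3.4641, v(3.5) ≈ 3.6742.
Sum = Δu · [v(1.5) + v(2) + v(2.5) + v(3) + v(3.5)].
Sum ≈ 8.0587.

8.0587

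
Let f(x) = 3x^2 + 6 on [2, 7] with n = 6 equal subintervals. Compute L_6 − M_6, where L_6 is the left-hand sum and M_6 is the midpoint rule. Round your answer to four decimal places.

-53.6458

L_6 ≈ 310.486111.
M_6 ≈ 364.131944.
L_6 − M_6 ≈ -53.6458.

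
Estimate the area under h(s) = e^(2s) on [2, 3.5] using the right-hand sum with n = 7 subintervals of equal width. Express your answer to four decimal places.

Δs = (3.5 − 2)/7 = 3/14.
Right endpoints: 31/14, 17/7, 37/14, 20/7, 43/14, 23/7, 3.5.
h(31/14) ≈ 83.8116, h(17/7) ≈ 128.6561, h(37/14) ≈ 197.4952, h(20/7) ≈ 303.1676, h(43/14) ≈ 465.3813, h(23/7) ≈ 714.3897, h(3.5) ≈ 1096.6332.
Sum = Δs · [h(31/14) + h(17/7) + h(37/14) + ...].
Sum ≈ 640.6146.

640.6146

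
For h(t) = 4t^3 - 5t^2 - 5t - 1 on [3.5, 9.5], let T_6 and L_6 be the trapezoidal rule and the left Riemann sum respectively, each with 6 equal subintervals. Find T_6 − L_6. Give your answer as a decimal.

T_6 = 6509.5.
L_6 = 5090.5.
T_6 − L_6 = 1419.

1419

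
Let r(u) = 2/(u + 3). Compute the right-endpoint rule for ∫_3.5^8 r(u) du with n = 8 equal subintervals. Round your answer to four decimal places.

1.0176

Δu = (8 − 3.5)/8 = 0.5625.
Right endpoints: 4.0625, 4.625, 5.1875, 5.75, 6.3125, 6.875, 7.4375, 8.
r(4.0625) = 32/113, r(4.625) = 16/61, r(5.1875) = 32/131, r(5.75) = 8/35, r(6.3125) = 32/149, r(6.875) = 16/79, r(7.4375) = 32/167, r(8) = 2/11.
Sum = Δu · [r(4.0625) + r(4.625) + r(5.1875) + ...].
Sum ≈ 1.0176.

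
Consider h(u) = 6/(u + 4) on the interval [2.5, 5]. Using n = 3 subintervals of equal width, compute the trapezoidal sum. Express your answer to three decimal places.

Δu = (5 − 2.5)/3 = 5/6.
h(2.5) = 12/13, h(10/3) = 9/11, h(25/6) = 36/49, h(5) = 2/3.
T_3 = (Δu/2)·[h(u_0) + 2h(u_1) + 2h(u_2) + h(u_3)].
Sum ≈ 1.956.

1.956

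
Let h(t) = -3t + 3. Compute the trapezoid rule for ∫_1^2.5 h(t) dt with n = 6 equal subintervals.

-3.375

Δt = (2.5 − 1)/6 = 0.25.
h(1) = 0, h(1.25) = -0.75, h(1.5) = -1.5, h(1.75) = -2.25, h(2) = -3, h(2.25) = -3.75, h(2.5) = -4.5.
T_6 = (Δt/2)·[h(t_0) + 2h(t_1) + ... + 2h(t_{5}) + h(t_6)].
Sum = -3.375.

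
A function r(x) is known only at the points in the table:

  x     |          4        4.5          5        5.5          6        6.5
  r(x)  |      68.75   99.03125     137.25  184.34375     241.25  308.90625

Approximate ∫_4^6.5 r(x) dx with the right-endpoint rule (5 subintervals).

485.390625

Δx = 0.5.
Sum = 0.5·[99.03125 + 137.25 + 184.34375 + 241.25 + 308.90625] = 485.390625.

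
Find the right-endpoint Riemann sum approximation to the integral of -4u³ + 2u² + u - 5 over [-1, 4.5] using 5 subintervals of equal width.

-565.07

Δu = (4.5 − (-1))/5 = 1.1.
Right endpoints: 0.1, 1.2, 2.3, 3.4, 4.5.
f(0.1) = -4.884, f(1.2) = -7.832, f(2.3) = -40.788, f(3.4) = -135.696, f(4.5) = -324.5.
Sum = Δu · [f(0.1) + f(1.2) + f(2.3) + f(3.4) + f(4.5)].
Sum = -565.07.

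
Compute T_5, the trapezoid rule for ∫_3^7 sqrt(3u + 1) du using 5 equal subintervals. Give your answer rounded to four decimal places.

15.8954

Δu = (7 − 3)/5 = 0.8.
f(3) ≈ 3.1623, f(3.8) ≈ 3.5214, f(4.6) ≈ 3.8471, f(5.4) ≈ 4.1473, f(6.2) ≈ 4.4272, f(7) ≈ 4.6904.
T_5 = (Δu/2)·[f(u_0) + 2f(u_1) + ... + 2f(u_{4}) + f(u_5)].
Sum ≈ 15.8954.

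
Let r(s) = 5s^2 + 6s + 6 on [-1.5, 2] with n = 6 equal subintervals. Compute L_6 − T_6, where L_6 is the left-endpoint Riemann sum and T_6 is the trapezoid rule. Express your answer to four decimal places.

L_6 ≈ 37.523727.
T_6 ≈ 46.200810.
L_6 − T_6 ≈ -8.6771.

-8.6771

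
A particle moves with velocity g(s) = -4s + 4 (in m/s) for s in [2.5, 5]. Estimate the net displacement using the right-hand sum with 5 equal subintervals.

-30

Δs = (5 − 2.5)/5 = 0.5.
Right endpoints: 3, 3.5, 4, 4.5, 5.
g(3) = -8, g(3.5) = -10, g(4) = -12, g(4.5) = -14, g(5) = -16.
Sum = Δs · [g(3) + g(3.5) + g(4) + g(4.5) + g(5)].
Sum = -30.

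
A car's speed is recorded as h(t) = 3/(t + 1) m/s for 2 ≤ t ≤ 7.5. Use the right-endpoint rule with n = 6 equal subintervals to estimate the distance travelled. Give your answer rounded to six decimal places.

2.848021

Δt = (7.5 − 2)/6 = 11/12.
Right endpoints: 35/12, 23/6, 4.75, 17/3, 79/12, 7.5.
h(35/12) = 36/47, h(23/6) = 18/29, h(4.75) = 12/23, h(17/3) = 0.45, h(79/12) = 36/91, h(7.5) = 6/17.
Sum = Δt · [h(35/12) + h(23/6) + h(4.75) + ...].
Sum ≈ 2.848021.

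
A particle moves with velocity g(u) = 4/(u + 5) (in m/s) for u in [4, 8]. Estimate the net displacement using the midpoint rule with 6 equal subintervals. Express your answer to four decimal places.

Δu = (8 − 4)/6 = 2/3.
Midpoints: 13/3, 5, 17/3, 19/3, 7, 23/3.
g(13/3) = 3/7, g(5) = 0.4, g(17/3) = 0.375, g(19/3) = 6/17, g(7) = 1/3, g(23/3) = 6/19.
Sum = Δu · [g(13/3) + g(5) + g(17/3) + ...].
Sum ≈ 1.4704.

1.4704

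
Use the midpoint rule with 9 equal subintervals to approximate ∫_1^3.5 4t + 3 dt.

30

Δt = (3.5 − 1)/9 = 5/18.
Midpoints: 41/36, 17/12, 61/36, 71/36, 2.25, 91/36, 101/36, 37/12, 121/36.
f(41/36) = 68/9, f(17/12) = 26/3, f(61/36) = 88/9, f(71/36) = 98/9, f(2.25) = 12, f(91/36) = 118/9, f(101/36) = 128/9, f(37/12) = 46/3, f(121/36) = 148/9.
Sum = Δt · [f(41/36) + f(17/12) + f(61/36) + ...].
Sum = 30.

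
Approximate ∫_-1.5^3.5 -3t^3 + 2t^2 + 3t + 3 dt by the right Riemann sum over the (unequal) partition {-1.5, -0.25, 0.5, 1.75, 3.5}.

-154.2265625

Subinterval widths: 1.25, 0.75, 1.25, 1.75.
Right endpoints: -0.25, 0.5, 1.75, 3.5.
f(-0.25) = 2.421875, f(0.5) = 4.625, f(1.75) = -1.703125, f(3.5) = -90.625.
Sum = Σ Δt_i · f(t_i).
Sum = -154.2265625.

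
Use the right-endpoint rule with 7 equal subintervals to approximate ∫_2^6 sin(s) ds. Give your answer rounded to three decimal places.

Δs = (6 − 2)/7 = 4/7.
Right endpoints: 18/7, 22/7, 26/7, 30/7, 34/7, 38/7, 6.
f(18/7) ≈ 0.540, f(22/7) ≈ -0.001, f(26/7) ≈ -0.542, f(30/7) ≈ -0.910, f(34/7) ≈ -0.990, f(38/7) ≈ -0.754, f(6) ≈ -0.279.
Sum = Δs · [f(18/7) + f(22/7) + f(26/7) + ...].
Sum ≈ -1.678.

-1.678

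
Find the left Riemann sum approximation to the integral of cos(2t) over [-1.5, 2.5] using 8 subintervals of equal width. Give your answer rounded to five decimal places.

Δt = (2.5 − (-1.5))/8 = 0.5.
Left endpoints: -1.5, -1, -0.5, 0, 0.5, 1, 1.5, 2.
f(-1.5) ≈ -0.98999, f(-1) ≈ -0.41615, f(-0.5) ≈ 0.54030, f(0) ≈ 1.00000, f(0.5) ≈ 0.54030, f(1) ≈ -0.41615, f(1.5) ≈ -0.98999, f(2) ≈ -0.65364.
Sum = Δt · [f(-1.5) + f(-1) + f(-0.5) + ...].
Sum ≈ -0.69266.

-0.69266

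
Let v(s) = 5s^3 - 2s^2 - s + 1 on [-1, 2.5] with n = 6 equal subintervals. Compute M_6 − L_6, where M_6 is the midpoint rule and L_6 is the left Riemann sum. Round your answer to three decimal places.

M_6 ≈ 36.45175.
L_6 ≈ 19.04442.
M_6 − L_6 ≈ 17.407.

17.407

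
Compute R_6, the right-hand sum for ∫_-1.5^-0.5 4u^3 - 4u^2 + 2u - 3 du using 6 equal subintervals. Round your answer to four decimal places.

Δu = (-0.5 − (-1.5))/6 = 1/6.
Right endpoints: -4/3, -7/6, -1, -5/6, -2/3, -0.5.
f(-4/3) = -601/27, f(-7/6) = -925/54, f(-1) = -13, f(-5/6) = -527/54, f(-2/3) = -197/27, f(-0.5) = -5.5.
Sum = Δu · [f(-4/3) + f(-7/6) + f(-1) + ...].
Sum ≈ -12.4907.

-12.4907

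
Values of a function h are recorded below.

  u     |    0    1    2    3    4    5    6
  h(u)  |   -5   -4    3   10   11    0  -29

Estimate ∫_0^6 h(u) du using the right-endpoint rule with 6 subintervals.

Δu = 1.
Sum = 1·[(-4) + 3 + 10 + 11 + 0 + (-29)] = -9.

-9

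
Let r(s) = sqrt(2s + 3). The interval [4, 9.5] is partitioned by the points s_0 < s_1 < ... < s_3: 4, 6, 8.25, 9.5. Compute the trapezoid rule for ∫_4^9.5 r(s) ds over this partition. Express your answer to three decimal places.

Subinterval widths: 2, 2.25, 1.25.
r(4) ≈ 3.317, r(6) ≈ 3.873, r(8.25) ≈ 4.416, r(9.5) ≈ 4.690.
On each subinterval the trapezoid contributes (Δs_i/2)·[r(s_{i-1}) + r(s_i)].
Sum ≈ 22.206.

22.206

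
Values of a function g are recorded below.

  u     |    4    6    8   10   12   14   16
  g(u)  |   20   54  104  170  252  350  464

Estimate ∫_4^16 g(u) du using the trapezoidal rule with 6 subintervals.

Δu = 2.
T_6 = (2/2)·[20 + 2·54 + 2·104 + 2·170 + 2·252 + 2·350 + 464] = 2344.

2344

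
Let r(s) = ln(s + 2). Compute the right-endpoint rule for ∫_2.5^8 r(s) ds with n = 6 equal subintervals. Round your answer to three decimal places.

Δs = (8 − 2.5)/6 = 11/12.
Right endpoints: 41/12, 13/3, 5.25, 37/6, 85/12, 8.
r(41/12) ≈ 1.689, r(13/3) ≈ 1.846, r(5.25) ≈ 1.981, r(37/6) ≈ 2.100, r(85/12) ≈ 2.206, r(8) ≈ 2.303.
Sum = Δs · [r(41/12) + r(13/3) + r(5.25) + ...].
Sum ≈ 11.115.

11.115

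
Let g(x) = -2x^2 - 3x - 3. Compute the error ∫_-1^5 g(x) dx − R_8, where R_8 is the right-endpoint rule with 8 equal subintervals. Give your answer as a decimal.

Exact integral: ∫_-1^5 g(x) dx = -138.
R_8 = -163.875.
Error = -138 − (-163.875) = 25.875.

25.875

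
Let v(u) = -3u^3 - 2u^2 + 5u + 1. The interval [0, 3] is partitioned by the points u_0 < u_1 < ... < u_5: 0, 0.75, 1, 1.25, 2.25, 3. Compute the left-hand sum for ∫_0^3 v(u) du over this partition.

-24.1796875

Subinterval widths: 0.75, 0.25, 0.25, 1, 0.75.
Left endpoints: 0, 0.75, 1, 1.25, 2.25.
v(0) = 1, v(0.75) = 2.359375, v(1) = 1, v(1.25) = -1.734375, v(2.25) = -32.046875.
Sum = Σ Δu_i · v(u_i).
Sum = -24.1796875.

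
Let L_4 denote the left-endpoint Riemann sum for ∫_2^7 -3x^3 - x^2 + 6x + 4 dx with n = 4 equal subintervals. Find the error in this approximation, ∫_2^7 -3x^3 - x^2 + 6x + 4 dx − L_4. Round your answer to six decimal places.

-583.463542

Exact integral: ∫_2^7 f(x) dx ≈ -1745.41666667.
L_4 = -1161.953125.
Error ≈ -1745.41666667 − (-1161.953125) ≈ -583.463542.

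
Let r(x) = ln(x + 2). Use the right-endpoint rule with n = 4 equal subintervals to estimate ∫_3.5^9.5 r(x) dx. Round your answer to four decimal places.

Δx = (9.5 − 3.5)/4 = 1.5.
Right endpoints: 5, 6.5, 8, 9.5.
r(5) ≈ 1.9459, r(6.5) ≈ 2.1401, r(8) ≈ 2.3026, r(9.5) ≈ 2.4423.
Sum = Δx · [r(5) + r(6.5) + r(8) + r(9.5)].
Sum ≈ 13.2464.

13.2464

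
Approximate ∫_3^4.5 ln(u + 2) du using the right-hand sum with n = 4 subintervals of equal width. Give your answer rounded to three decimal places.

2.668

Δu = (4.5 − 3)/4 = 0.375.
Right endpoints: 3.375, 3.75, 4.125, 4.5.
f(3.375) ≈ 1.682, f(3.75) ≈ 1.749, f(4.125) ≈ 1.812, f(4.5) ≈ 1.872.
Sum = Δu · [f(3.375) + f(3.75) + f(4.125) + f(4.5)].
Sum ≈ 2.668.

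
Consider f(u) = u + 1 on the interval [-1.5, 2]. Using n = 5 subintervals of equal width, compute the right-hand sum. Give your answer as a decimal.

5.6

Δu = (2 − (-1.5))/5 = 0.7.
Right endpoints: -0.8, -0.1, 0.6, 1.3, 2.
f(-0.8) = 0.2, f(-0.1) = 0.9, f(0.6) = 1.6, f(1.3) = 2.3, f(2) = 3.
Sum = Δu · [f(-0.8) + f(-0.1) + f(0.6) + f(1.3) + f(2)].
Sum = 5.6.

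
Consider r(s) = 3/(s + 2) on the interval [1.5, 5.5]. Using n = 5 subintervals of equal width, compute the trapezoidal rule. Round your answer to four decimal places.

2.2966

Δs = (5.5 − 1.5)/5 = 0.8.
r(1.5) = 6/7, r(2.3) = 30/43, r(3.1) = 10/17, r(3.9) = 30/59, r(4.7) = 30/67, r(5.5) = 0.4.
T_5 = (Δs/2)·[r(s_0) + 2r(s_1) + ... + 2r(s_{4}) + r(s_5)].
Sum ≈ 2.2966.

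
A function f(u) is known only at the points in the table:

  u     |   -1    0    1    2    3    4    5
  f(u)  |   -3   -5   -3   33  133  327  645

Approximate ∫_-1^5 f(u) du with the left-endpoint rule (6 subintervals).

Δu = 1.
Sum = 1·[(-3) + (-5) + (-3) + 33 + 133 + 327] = 482.

482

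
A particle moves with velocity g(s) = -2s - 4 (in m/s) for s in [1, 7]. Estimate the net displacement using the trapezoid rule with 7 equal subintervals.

-72

Δs = (7 − 1)/7 = 6/7.
g(1) = -6, g(13/7) = -54/7, g(19/7) = -66/7, g(25/7) = -78/7, g(31/7) = -90/7, g(37/7) = -102/7, g(43/7) = -114/7, g(7) = -18.
T_7 = (Δs/2)·[g(s_0) + 2g(s_1) + ... + 2g(s_{6}) + g(s_7)].
Sum = -72.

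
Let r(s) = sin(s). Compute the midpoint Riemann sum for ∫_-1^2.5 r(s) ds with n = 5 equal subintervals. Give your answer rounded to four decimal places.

1.3692

Δs = (2.5 − (-1))/5 = 0.7.
Midpoints: -0.65, 0.05, 0.75, 1.45, 2.15.
r(-0.65) ≈ -0.6052, r(0.05) ≈ 0.0500, r(0.75) ≈ 0.6816, r(1.45) ≈ 0.9927, r(2.15) ≈ 0.8369.
Sum = Δs · [r(-0.65) + r(0.05) + r(0.75) + r(1.45) + r(2.15)].
Sum ≈ 1.3692.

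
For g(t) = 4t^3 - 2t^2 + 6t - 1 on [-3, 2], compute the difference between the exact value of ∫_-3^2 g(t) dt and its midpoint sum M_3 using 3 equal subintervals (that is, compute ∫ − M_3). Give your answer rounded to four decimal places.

Exact integral: ∫_-3^2 g(t) dt ≈ -108.333333.
M_3 ≈ -99.074074.
Error ≈ -108.333333 − (-99.074074) ≈ -9.2593.

-9.2593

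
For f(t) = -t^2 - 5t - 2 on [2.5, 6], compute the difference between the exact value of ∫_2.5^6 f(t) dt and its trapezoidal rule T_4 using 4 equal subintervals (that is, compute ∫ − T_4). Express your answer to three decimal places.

Exact integral: ∫_2.5^6 f(t) dt ≈ -148.16667.
T_4 = -148.61328125.
Error ≈ -148.16667 − (-148.61328125) ≈ 0.447.

0.447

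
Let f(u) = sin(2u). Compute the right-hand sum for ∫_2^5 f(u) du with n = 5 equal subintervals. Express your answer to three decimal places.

Δu = (5 − 2)/5 = 0.6.
Right endpoints: 2.6, 3.2, 3.8, 4.4, 5.
f(2.6) ≈ -0.883, f(3.2) ≈ 0.117, f(3.8) ≈ 0.968, f(4.4) ≈ 0.585, f(5) ≈ -0.544.
Sum = Δu · [f(2.6) + f(3.2) + f(3.8) + f(4.4) + f(5)].
Sum ≈ 0.145.

0.145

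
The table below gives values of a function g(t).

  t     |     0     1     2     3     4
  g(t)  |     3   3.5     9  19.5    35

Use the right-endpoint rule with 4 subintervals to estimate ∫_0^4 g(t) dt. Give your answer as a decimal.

67

Δt = 1.
Sum = 1·[3.5 + 9 + 19.5 + 35] = 67.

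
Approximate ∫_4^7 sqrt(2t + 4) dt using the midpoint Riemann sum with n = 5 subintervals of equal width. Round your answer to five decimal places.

11.60023

Δt = (7 − 4)/5 = 0.6.
Midpoints: 4.3, 4.9, 5.5, 6.1, 6.7.
f(4.3) ≈ 3.54965, f(4.9) ≈ 3.71484, f(5.5) ≈ 3.87298, f(6.1) ≈ 4.02492, f(6.7) ≈ 4.17133.
Sum = Δt · [f(4.3) + f(4.9) + f(5.5) + f(6.1) + f(6.7)].
Sum ≈ 11.60023.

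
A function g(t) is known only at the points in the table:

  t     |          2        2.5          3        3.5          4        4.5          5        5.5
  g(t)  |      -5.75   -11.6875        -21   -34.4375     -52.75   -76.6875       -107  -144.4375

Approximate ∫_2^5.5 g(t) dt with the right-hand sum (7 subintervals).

-224

Δt = 0.5.
Sum = 0.5·[(-11.6875) + (-21) + (-34.4375) + (-52.75) + (-76.6875) + (-107) + (-144.4375)] = -224.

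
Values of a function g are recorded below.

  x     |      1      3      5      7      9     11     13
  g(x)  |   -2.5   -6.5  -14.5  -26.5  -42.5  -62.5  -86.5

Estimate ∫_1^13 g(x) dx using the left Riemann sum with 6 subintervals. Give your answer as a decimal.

-310

Δx = 2.
Sum = 2·[(-2.5) + (-6.5) + (-14.5) + (-26.5) + (-42.5) + (-62.5)] = -310.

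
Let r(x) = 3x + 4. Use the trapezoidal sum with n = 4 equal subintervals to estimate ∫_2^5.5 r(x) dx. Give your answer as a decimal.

Δx = (5.5 − 2)/4 = 0.875.
r(2) = 10, r(2.875) = 12.625, r(3.75) = 15.25, r(4.625) = 17.875, r(5.5) = 20.5.
T_4 = (Δx/2)·[r(x_0) + 2r(x_1) + 2r(x_2) + 2r(x_3) + r(x_4)].
Sum = 53.375.

53.375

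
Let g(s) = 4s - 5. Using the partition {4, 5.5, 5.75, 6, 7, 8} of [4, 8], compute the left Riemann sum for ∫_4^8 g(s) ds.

67.25

Subinterval widths: 1.5, 0.25, 0.25, 1, 1.
Left endpoints: 4, 5.5, 5.75, 6, 7.
g(4) = 11, g(5.5) = 17, g(5.75) = 18, g(6) = 19, g(7) = 23.
Sum = Σ Δs_i · g(s_i).
Sum = 67.25.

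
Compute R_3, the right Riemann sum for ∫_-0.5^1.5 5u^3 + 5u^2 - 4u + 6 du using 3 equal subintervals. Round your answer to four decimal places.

28.4352

Δu = (1.5 − (-0.5))/3 = 2/3.
Right endpoints: 1/6, 5/6, 1.5.
f(1/6) = 1187/216, f(5/6) = 1951/216, f(1.5) = 28.125.
Sum = Δu · [f(1/6) + f(5/6) + f(1.5)].
Sum ≈ 28.4352.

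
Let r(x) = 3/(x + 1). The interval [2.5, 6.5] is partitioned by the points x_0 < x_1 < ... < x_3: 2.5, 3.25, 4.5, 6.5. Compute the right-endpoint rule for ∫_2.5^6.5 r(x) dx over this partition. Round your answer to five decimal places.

2.01123

Subinterval widths: 0.75, 1.25, 2.
Right endpoints: 3.25, 4.5, 6.5.
r(3.25) = 12/17, r(4.5) = 6/11, r(6.5) = 0.4.
Sum = Σ Δx_i · r(x_i).
Sum ≈ 2.01123.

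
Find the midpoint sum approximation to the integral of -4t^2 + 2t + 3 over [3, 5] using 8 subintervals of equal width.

-108.625

Δt = (5 − 3)/8 = 0.25.
Midpoints: 3.125, 3.375, 3.625, 3.875, 4.125, 4.375, 4.625, 4.875.
f(3.125) = -29.8125, f(3.375) = -35.8125, f(3.625) = -42.3125, f(3.875) = -49.3125, f(4.125) = -56.8125, f(4.375) = -64.8125, f(4.625) = -73.3125, f(4.875) = -82.3125.
Sum = Δt · [f(3.125) + f(3.375) + f(3.625) + ...].
Sum = -108.625.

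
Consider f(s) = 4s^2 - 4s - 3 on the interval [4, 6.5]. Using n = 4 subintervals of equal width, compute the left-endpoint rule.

191.796875

Δs = (6.5 − 4)/4 = 0.625.
Left endpoints: 4, 4.625, 5.25, 5.875.
f(4) = 45, f(4.625) = 64.0625, f(5.25) = 86.25, f(5.875) = 111.5625.
Sum = Δs · [f(4) + f(4.625) + f(5.25) + f(5.875)].
Sum = 191.796875.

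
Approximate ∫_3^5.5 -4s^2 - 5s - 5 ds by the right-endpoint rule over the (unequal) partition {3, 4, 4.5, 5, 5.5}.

-285

Subinterval widths: 1, 0.5, 0.5, 0.5.
Right endpoints: 4, 4.5, 5, 5.5.
f(4) = -89, f(4.5) = -108.5, f(5) = -130, f(5.5) = -153.5.
Sum = Σ Δs_i · f(s_i).
Sum = -285.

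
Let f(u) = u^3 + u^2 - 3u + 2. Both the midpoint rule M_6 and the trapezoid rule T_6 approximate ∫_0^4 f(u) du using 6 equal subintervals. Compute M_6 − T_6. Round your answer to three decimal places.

M_6 ≈ 68.29630.
T_6 ≈ 71.40741.
M_6 − T_6 ≈ -3.111.

-3.111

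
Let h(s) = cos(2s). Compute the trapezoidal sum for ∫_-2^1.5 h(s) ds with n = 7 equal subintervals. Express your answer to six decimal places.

Δs = (1.5 − (-2))/7 = 0.5.
h(-2) ≈ -0.653644, h(-1.5) ≈ -0.989992, h(-1) ≈ -0.416147, h(-0.5) ≈ 0.540302, h(0) ≈ 1.000000, h(0.5) ≈ 0.540302, h(1) ≈ -0.416147, h(1.5) ≈ -0.989992.
T_7 = (Δs/2)·[h(s_0) + 2h(s_1) + ... + 2h(s_{6}) + h(s_7)].
Sum ≈ -0.281750.

-0.281750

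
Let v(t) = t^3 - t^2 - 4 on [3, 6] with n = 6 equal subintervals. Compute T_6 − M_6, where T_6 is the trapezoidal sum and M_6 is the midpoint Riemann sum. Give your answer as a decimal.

T_6 = 230.3125.
M_6 = 227.96875.
T_6 − M_6 = 2.34375.

2.34375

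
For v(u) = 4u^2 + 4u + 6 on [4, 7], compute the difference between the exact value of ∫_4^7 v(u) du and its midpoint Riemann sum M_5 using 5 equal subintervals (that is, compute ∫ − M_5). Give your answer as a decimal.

Exact integral: ∫_4^7 v(u) du = 456.
M_5 = 455.64.
Error = 456 − 455.64 = 0.36.

0.36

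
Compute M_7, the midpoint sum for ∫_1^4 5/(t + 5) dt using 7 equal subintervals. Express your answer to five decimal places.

2.02674

Δt = (4 − 1)/7 = 3/7.
Midpoints: 17/14, 23/14, 29/14, 2.5, 41/14, 47/14, 53/14.
f(17/14) = 70/87, f(23/14) = 70/93, f(29/14) = 70/99, f(2.5) = 2/3, f(41/14) = 70/111, f(47/14) = 70/117, f(53/14) = 70/123.
Sum = Δt · [f(17/14) + f(23/14) + f(29/14) + ...].
Sum ≈ 2.02674.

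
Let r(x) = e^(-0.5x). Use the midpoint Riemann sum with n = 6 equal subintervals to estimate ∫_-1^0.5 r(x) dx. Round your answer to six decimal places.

Δx = (0.5 − (-1))/6 = 0.25.
Midpoints: -0.875, -0.625, -0.375, -0.125, 0.125, 0.375.
r(-0.875) ≈ 1.548830, r(-0.625) ≈ 1.366838, r(-0.375) ≈ 1.206230, r(-0.125) ≈ 1.064494, r(0.125) ≈ 0.939413, r(0.375) ≈ 0.829029.
Sum = Δx · [r(-0.875) + r(-0.625) + r(-0.375) + ...].
Sum ≈ 1.738709.

1.738709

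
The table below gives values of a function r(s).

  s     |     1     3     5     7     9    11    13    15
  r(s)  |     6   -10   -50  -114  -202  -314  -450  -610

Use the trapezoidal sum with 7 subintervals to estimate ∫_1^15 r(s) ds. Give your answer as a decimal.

Δs = 2.
T_7 = (2/2)·[6 + 2·(-10) + 2·(-50) + 2·(-114) + 2·(-202) + 2·(-314) + 2·(-450) + (-610)] = -2884.

-2884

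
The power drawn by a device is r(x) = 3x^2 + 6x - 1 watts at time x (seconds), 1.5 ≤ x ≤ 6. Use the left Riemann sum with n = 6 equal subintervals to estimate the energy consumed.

Δx = (6 − 1.5)/6 = 0.75.
Left endpoints: 1.5, 2.25, 3, 3.75, 4.5, 5.25.
r(1.5) = 14.75, r(2.25) = 27.6875, r(3) = 44, r(3.75) = 63.6875, r(4.5) = 86.75, r(5.25) = 113.1875.
Sum = Δx · [r(1.5) + r(2.25) + r(3) + ...].
Sum = 262.546875.

262.546875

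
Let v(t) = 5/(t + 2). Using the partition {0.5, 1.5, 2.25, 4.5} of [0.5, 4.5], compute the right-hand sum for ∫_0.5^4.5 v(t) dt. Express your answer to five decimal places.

4.04169

Subinterval widths: 1, 0.75, 2.25.
Right endpoints: 1.5, 2.25, 4.5.
v(1.5) = 10/7, v(2.25) = 20/17, v(4.5) = 10/13.
Sum = Σ Δt_i · v(t_i).
Sum ≈ 4.04169.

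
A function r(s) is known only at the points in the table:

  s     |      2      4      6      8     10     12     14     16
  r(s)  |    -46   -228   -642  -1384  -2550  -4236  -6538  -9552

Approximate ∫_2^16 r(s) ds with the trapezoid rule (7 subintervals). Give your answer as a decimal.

Δs = 2.
T_7 = (2/2)·[(-46) + 2·(-228) + 2·(-642) + 2·(-1384) + 2·(-2550) + 2·(-4236) + 2·(-6538) + (-9552)] = -40754.

-40754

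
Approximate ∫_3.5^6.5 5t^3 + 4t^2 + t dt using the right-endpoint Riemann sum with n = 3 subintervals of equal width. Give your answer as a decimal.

Δt = (6.5 − 3.5)/3 = 1.
Right endpoints: 4.5, 5.5, 6.5.
f(4.5) = 541.125, f(5.5) = 958.375, f(6.5) = 1548.625.
Sum = Δt · [f(4.5) + f(5.5) + f(6.5)].
Sum = 3048.125.

3048.125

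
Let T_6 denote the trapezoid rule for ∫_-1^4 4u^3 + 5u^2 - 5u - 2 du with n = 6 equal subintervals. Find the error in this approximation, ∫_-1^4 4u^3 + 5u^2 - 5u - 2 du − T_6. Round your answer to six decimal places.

-13.310185

Exact integral: ∫_-1^4 f(u) du ≈ 315.83333333.
T_6 ≈ 329.14351852.
Error ≈ 315.83333333 − 329.14351852 ≈ -13.310185.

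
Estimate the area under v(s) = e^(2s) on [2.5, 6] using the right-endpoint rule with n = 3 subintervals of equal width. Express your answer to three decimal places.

Δs = (6 − 2.5)/3 = 7/6.
Right endpoints: 11/3, 29/6, 6.
v(11/3) ≈ 1530.475, v(29/6) ≈ 15782.652, v(6) ≈ 162754.791.
Sum = Δs · [v(11/3) + v(29/6) + v(6)].
Sum ≈ 210079.238.

210079.238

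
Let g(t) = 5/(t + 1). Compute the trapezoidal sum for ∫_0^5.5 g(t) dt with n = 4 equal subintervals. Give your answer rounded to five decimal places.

Δt = (5.5 − 0)/4 = 1.375.
g(0) = 5, g(1.375) = 40/19, g(2.75) = 4/3, g(4.125) = 40/41, g(5.5) = 10/13.
T_4 = (Δt/2)·[g(t_0) + 2g(t_1) + 2g(t_2) + 2g(t_3) + g(t_4)].
Sum ≈ 10.03588.

10.03588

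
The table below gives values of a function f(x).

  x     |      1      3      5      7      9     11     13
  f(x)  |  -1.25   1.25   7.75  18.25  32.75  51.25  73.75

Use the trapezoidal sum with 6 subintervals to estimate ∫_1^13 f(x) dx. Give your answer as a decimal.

295

Δx = 2.
T_6 = (2/2)·[(-1.25) + 2·1.25 + 2·7.75 + 2·18.25 + 2·32.75 + 2·51.25 + 73.75] = 295.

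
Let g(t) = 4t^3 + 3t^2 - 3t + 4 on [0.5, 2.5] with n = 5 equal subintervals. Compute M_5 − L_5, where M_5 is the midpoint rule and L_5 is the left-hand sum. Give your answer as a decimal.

M_5 = 52.94.
L_5 = 39.82.
M_5 − L_5 = 13.12.

13.12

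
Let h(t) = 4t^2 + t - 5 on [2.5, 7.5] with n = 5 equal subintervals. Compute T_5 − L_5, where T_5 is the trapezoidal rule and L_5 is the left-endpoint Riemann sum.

T_5 = 545.
L_5 = 442.5.
T_5 − L_5 = 102.5.

102.5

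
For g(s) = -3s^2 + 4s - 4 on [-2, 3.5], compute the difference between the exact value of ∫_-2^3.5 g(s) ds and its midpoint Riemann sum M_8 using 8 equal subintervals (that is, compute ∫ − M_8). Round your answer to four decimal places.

Exact integral: ∫_-2^3.5 g(s) ds = -56.375.
M_8 ≈ -55.725098.
Error ≈ -56.375 − (-55.725098) ≈ -0.6499.

-0.6499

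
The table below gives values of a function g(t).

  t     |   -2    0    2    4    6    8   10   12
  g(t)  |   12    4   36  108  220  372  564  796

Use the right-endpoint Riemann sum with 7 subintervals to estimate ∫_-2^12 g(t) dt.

4200

Δt = 2.
Sum = 2·[4 + 36 + 108 + 220 + 372 + 564 + 796] = 4200.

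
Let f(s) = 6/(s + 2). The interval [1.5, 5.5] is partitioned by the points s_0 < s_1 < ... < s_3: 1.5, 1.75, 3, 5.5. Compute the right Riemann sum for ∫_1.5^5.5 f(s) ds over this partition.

Subinterval widths: 0.25, 1.25, 2.5.
Right endpoints: 1.75, 3, 5.5.
f(1.75) = 1.6, f(3) = 1.2, f(5.5) = 0.8.
Sum = Σ Δs_i · f(s_i).
Sum = 3.9.

3.9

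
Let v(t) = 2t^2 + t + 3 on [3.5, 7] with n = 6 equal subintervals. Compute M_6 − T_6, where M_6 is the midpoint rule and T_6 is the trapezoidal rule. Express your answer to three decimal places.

-0.595

M_6 ≈ 228.75984.
T_6 ≈ 229.35532.
M_6 − T_6 ≈ -0.595.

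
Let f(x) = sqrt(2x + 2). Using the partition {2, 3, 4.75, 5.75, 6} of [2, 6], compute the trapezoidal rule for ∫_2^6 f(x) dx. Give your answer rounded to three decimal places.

Subinterval widths: 1, 1.75, 1, 0.25.
f(2) ≈ 2.449, f(3) ≈ 2.828, f(4.75) ≈ 3.391, f(5.75) ≈ 3.674, f(6) ≈ 3.742.
On each subinterval the trapezoid contributes (Δx_i/2)·[f(x_{i-1}) + f(x_i)].
Sum ≈ 12.541.

12.541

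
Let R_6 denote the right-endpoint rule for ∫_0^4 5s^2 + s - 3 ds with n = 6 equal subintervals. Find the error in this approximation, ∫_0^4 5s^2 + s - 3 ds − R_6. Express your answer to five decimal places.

-29.48148

Exact integral: ∫_0^4 f(s) ds ≈ 102.6666667.
R_6 ≈ 132.1481481.
Error ≈ 102.6666667 − 132.1481481 ≈ -29.48148.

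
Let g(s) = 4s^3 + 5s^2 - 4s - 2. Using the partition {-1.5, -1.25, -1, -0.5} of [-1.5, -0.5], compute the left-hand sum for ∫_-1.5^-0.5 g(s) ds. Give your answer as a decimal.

Subinterval widths: 0.25, 0.25, 0.5.
Left endpoints: -1.5, -1.25, -1.
g(-1.5) = 1.75, g(-1.25) = 3, g(-1) = 3.
Sum = Σ Δs_i · g(s_i).
Sum = 2.6875.

2.6875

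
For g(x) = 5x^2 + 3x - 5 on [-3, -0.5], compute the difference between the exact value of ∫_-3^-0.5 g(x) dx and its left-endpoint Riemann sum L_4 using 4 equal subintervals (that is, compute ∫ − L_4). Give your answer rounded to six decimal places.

Exact integral: ∫_-3^-0.5 g(x) dx ≈ 19.16666667.
L_4 = 31.30859375.
Error ≈ 19.16666667 − 31.30859375 ≈ -12.141927.

-12.141927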